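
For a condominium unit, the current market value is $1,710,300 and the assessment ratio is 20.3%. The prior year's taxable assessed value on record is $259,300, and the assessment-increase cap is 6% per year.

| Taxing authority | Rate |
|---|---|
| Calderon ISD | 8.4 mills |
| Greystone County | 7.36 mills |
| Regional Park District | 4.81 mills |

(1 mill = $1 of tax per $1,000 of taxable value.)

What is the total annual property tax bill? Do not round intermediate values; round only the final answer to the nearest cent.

Uncapped assessed value = $1,710,300 × 0.203 = $347,190.9
Cap limit = $259,300 × 1.06 = $274,858
Taxable assessed value = min($347,190.9, $274,858) = $274,858 (cap binds)
Calderon ISD: $274,858 × 0.0084 = $2,308.8072
Greystone County: $274,858 × 0.00736 = $2,022.95488
Regional Park District: $274,858 × 0.00481 = $1,322.06698
Total = $5,653.82906

$5,653.83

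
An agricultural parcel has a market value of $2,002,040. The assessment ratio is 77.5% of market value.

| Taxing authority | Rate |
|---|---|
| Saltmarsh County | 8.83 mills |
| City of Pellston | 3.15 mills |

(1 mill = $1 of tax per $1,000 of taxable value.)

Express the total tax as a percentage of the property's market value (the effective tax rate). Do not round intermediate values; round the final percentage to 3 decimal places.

Assessed value = $2,002,040 × 0.775 = $1,551,581
Saltmarsh County: $1,551,581 × 0.00883 = $13,700.46023
City of Pellston: $1,551,581 × 0.00315 = $4,887.48015
Total tax = $18,587.94038
Effective rate = $18,587.94038 ÷ $2,002,040 = 0.928% of market value

0.928%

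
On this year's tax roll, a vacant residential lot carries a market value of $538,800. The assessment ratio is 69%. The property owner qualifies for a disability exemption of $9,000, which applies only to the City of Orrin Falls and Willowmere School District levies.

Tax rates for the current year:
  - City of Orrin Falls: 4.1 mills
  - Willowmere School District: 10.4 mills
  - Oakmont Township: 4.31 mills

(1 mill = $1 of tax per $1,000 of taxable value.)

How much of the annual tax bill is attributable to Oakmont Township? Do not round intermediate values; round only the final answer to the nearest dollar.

$1,602

Assessed value = $538,800 × 0.69 = $371,772
Oakmont Township taxable value = $371,772 (exemption does not apply)
Oakmont Township levy = $371,772 × 0.00431 = $1,602.33732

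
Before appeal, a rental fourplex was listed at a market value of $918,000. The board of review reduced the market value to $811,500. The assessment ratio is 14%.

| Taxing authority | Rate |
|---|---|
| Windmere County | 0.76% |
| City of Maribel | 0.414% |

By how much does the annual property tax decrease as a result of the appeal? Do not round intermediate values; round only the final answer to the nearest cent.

$175.04

Old assessed value = $918,000 × 0.14 = $128,520
New assessed value = $811,500 × 0.14 = $113,610
Combined rate = 0.0076 + 0.00414 = 0.01174
Old tax = $128,520 × 0.01174 = $1,508.8248
New tax = $113,610 × 0.01174 = $1,333.7814
Reduction = $1,508.8248 − $1,333.7814 = $175.0434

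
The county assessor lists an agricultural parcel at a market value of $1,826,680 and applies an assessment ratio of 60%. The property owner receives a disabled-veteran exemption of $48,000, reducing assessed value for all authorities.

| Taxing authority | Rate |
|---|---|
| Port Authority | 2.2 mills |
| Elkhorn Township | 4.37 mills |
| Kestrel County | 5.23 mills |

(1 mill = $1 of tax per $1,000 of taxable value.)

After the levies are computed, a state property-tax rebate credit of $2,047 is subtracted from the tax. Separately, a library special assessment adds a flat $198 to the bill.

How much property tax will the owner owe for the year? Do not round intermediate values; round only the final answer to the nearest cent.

$10,517.49

Assessed value = $1,826,680 × 0.6 = $1,096,008
Taxable value = $1,096,008 − $48,000 = $1,048,008
Port Authority: $1,048,008 × 0.0022 = $2,305.6176
Elkhorn Township: $1,048,008 × 0.00437 = $4,579.79496
Kestrel County: $1,048,008 × 0.00523 = $5,481.08184
Levies subtotal = $12,366.4944
After credit = $12,366.4944 − $2,047 = $10,319.4944
Total = $10,319.4944 + $198 = $10,517.4944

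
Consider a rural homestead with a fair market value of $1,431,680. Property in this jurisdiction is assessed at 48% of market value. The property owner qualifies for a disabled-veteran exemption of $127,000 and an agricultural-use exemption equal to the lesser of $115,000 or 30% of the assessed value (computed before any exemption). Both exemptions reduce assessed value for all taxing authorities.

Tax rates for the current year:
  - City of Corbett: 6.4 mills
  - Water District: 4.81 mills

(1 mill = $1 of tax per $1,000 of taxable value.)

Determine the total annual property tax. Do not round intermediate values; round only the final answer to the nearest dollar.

$4,991

Assessed value = $1,431,680 × 0.48 = $687,206.4
Agricultural-use exemption = min($115,000, 30% × $687,206.4) = min($115,000, $206,161.92) = $115,000 (dollar cap binds)
Taxable value = $687,206.4 − $127,000 − $115,000 = $445,206.4
City of Corbett: $445,206.4 × 0.0064 = $2,849.32096
Water District: $445,206.4 × 0.00481 = $2,141.442784
Total = $4,990.763744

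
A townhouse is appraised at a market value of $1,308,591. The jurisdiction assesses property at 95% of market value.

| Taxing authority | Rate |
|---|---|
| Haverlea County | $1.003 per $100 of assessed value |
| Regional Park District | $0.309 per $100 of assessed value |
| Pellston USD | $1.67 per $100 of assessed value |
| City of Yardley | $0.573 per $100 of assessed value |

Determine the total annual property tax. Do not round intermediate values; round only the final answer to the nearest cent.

$44,194.39

Assessed value = $1,308,591 × 0.95 = $1,243,161.45
Haverlea County: $1,243,161.45 × 0.01003 = $12,468.9093435
Regional Park District: $1,243,161.45 × 0.00309 = $3,841.3688805
Pellston USD: $1,243,161.45 × 0.0167 = $20,760.796215
City of Yardley: $1,243,161.45 × 0.00573 = $7,123.3151085
Total = $12,468.9093435 + $3,841.3688805 + $20,760.796215 + $7,123.3151085 = $44,194.3895475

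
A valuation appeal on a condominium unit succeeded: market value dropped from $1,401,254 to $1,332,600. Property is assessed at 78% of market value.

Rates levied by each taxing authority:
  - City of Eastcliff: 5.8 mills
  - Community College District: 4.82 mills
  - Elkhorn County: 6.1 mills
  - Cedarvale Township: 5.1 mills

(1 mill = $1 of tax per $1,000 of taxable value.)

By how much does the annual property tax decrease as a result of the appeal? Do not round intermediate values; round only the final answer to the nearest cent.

$1,168.46

Old assessed value = $1,401,254 × 0.78 = $1,092,978.12
New assessed value = $1,332,600 × 0.78 = $1,039,428
Combined rate = 0.0058 + 0.00482 + 0.0061 + 0.0051 = 0.02182
Old tax = $1,092,978.12 × 0.02182 = $23,848.7825784
New tax = $1,039,428 × 0.02182 = $22,680.31896
Reduction = $23,848.7825784 − $22,680.31896 = $1,168.4636184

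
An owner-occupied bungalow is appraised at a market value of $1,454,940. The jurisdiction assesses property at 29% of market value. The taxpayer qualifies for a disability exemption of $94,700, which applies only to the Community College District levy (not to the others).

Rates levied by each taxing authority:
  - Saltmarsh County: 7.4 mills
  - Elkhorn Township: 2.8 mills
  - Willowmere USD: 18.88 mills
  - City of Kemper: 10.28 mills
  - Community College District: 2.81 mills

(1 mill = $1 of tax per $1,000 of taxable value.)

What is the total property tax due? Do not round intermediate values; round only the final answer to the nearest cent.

$17,526.79

Assessed value = $1,454,940 × 0.29 = $421,932.6
Saltmarsh County: $421,932.6 × 0.0074 = $3,122.30124
Elkhorn Township: $421,932.6 × 0.0028 = $1,181.41128
Willowmere USD: $421,932.6 × 0.01888 = $7,966.087488
City of Kemper: $421,932.6 × 0.01028 = $4,337.467128
Community College District: ($421,932.6 − $94,700) × 0.00281 = $327,232.6 × 0.00281 = $919.523606
Total = $17,526.790742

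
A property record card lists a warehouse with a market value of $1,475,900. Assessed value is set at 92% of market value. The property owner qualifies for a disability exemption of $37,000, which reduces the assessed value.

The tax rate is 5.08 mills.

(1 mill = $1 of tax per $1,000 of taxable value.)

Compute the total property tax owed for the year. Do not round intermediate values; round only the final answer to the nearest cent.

Assessed value = $1,475,900 × 0.92 = $1,357,828
Taxable value = $1,357,828 − $37,000 = $1,320,828
Tax = $1,320,828 × 0.00508 = $6,709.80624

$6,709.81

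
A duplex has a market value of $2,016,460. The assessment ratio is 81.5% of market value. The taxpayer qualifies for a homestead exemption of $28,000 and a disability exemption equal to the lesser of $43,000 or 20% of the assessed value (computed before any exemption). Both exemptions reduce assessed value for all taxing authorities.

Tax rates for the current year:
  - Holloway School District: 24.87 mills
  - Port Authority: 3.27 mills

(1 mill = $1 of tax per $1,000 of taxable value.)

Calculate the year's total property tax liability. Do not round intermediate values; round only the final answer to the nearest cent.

$44,247.76

Assessed value = $2,016,460 × 0.815 = $1,643,414.9
Disability exemption = min($43,000, 20% × $1,643,414.9) = min($43,000, $328,682.98) = $43,000 (dollar cap binds)
Taxable value = $1,643,414.9 − $28,000 − $43,000 = $1,572,414.9
Holloway School District: $1,572,414.9 × 0.02487 = $39,105.958563
Port Authority: $1,572,414.9 × 0.00327 = $5,141.796723
Total = $44,247.755286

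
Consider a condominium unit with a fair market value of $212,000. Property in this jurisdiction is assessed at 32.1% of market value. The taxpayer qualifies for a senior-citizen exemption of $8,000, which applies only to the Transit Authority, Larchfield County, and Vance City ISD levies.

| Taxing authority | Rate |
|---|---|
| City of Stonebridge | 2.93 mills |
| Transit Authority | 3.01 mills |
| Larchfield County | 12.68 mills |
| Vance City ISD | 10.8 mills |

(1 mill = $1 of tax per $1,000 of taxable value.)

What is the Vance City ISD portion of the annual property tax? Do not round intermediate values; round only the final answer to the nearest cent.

$648.56

Assessed value = $212,000 × 0.321 = $68,052
Vance City ISD taxable value = $68,052 − $8,000 = $60,052
Vance City ISD levy = $60,052 × 0.0108 = $648.5616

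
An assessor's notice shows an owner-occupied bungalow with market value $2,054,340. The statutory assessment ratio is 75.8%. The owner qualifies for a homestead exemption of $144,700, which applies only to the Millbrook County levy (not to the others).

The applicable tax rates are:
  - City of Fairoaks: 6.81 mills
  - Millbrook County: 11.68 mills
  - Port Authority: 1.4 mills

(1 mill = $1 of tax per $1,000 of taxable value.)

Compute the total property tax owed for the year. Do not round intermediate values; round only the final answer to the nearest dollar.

$29,282

Assessed value = $2,054,340 × 0.758 = $1,557,189.72
City of Fairoaks: $1,557,189.72 × 0.00681 = $10,604.4619932
Millbrook County: ($1,557,189.72 − $144,700) × 0.01168 = $1,412,489.72 × 0.01168 = $16,497.8799296
Port Authority: $1,557,189.72 × 0.0014 = $2,180.065608
Total = $29,282.4075308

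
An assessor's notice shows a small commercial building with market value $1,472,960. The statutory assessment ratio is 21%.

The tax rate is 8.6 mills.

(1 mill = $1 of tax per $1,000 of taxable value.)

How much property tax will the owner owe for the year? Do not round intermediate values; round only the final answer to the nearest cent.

Assessed value = $1,472,960 × 0.21 = $309,321.6
Tax = $309,321.6 × 0.0086 = $2,660.16576

$2,660.17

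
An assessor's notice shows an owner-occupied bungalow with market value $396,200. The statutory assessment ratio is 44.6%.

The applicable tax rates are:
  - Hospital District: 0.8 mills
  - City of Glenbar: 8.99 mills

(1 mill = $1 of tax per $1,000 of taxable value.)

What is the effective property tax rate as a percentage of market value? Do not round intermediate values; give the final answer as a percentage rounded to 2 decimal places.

Assessed value = $396,200 × 0.446 = $176,705.2
Hospital District: $176,705.2 × 0.0008 = $141.36416
City of Glenbar: $176,705.2 × 0.00899 = $1,588.579748
Total tax = $1,729.943908
Effective rate = $1,729.943908 ÷ $396,200 = 0.44% of market value

0.44%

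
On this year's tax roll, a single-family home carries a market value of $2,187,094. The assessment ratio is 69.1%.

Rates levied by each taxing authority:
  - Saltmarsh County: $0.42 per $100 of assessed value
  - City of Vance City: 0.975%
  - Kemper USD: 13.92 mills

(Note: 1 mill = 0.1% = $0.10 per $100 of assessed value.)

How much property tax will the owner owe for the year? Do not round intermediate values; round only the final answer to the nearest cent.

Assessed value = $2,187,094 × 0.691 = $1,511,281.954
Saltmarsh County: $1,511,281.954 × 0.0042 = $6,347.3842068
City of Vance City: $1,511,281.954 × 0.00975 = $14,734.9990515
Kemper USD: $1,511,281.954 × 0.01392 = $21,037.04479968
Total = $42,119.42805798

$42,119.43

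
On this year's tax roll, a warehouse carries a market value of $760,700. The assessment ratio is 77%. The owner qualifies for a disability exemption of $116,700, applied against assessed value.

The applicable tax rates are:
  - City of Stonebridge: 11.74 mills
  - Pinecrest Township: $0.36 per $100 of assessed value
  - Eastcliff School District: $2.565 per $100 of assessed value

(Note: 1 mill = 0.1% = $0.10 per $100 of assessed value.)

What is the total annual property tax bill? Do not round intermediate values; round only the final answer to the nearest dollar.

$19,226

Assessed value = $760,700 × 0.77 = $585,739
Taxable value = $585,739 − $116,700 = $469,039
City of Stonebridge: $469,039 × 0.01174 = $5,506.51786
Pinecrest Township: $469,039 × 0.0036 = $1,688.5404
Eastcliff School District: $469,039 × 0.02565 = $12,030.85035
Total = $19,225.90861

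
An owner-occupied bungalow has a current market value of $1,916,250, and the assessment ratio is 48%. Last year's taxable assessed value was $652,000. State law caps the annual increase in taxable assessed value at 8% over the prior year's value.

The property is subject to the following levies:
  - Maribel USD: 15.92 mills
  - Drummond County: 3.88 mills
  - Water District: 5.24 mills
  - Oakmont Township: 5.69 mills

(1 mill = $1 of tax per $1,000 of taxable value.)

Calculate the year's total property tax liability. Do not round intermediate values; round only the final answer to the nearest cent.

Uncapped assessed value = $1,916,250 × 0.48 = $919,800
Cap limit = $652,000 × 1.08 = $704,160
Taxable assessed value = min($919,800, $704,160) = $704,160 (cap binds)
Maribel USD: $704,160 × 0.01592 = $11,210.2272
Drummond County: $704,160 × 0.00388 = $2,732.1408
Water District: $704,160 × 0.00524 = $3,689.7984
Oakmont Township: $704,160 × 0.00569 = $4,006.6704
Total = $21,638.8368

$21,638.84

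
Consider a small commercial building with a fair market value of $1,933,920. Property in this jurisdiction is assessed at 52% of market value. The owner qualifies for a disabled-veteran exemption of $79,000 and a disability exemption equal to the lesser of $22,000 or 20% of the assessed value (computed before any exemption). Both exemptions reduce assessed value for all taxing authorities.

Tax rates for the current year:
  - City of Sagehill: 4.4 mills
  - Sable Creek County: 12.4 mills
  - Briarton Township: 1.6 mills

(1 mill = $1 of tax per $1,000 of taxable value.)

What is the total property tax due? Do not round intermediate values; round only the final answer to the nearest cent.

Assessed value = $1,933,920 × 0.52 = $1,005,638.4
Disability exemption = min($22,000, 20% × $1,005,638.4) = min($22,000, $201,127.68) = $22,000 (dollar cap binds)
Taxable value = $1,005,638.4 − $79,000 − $22,000 = $904,638.4
City of Sagehill: $904,638.4 × 0.0044 = $3,980.40896
Sable Creek County: $904,638.4 × 0.0124 = $11,217.51616
Briarton Township: $904,638.4 × 0.0016 = $1,447.42144
Total = $16,645.34656

$16,645.35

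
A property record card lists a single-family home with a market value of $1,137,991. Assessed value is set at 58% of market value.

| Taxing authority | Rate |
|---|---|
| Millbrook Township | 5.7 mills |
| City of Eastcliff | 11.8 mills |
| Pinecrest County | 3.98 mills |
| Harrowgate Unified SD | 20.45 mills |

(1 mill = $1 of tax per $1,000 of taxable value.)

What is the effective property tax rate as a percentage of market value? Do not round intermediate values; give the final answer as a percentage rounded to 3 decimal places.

2.432%

Assessed value = $1,137,991 × 0.58 = $660,034.78
Millbrook Township: $660,034.78 × 0.0057 = $3,762.198246
City of Eastcliff: $660,034.78 × 0.0118 = $7,788.410404
Pinecrest County: $660,034.78 × 0.00398 = $2,626.9384244
Harrowgate Unified SD: $660,034.78 × 0.02045 = $13,497.711251
Total tax = $27,675.2583254
Effective rate = $27,675.2583254 ÷ $1,137,991 = 2.432% of market value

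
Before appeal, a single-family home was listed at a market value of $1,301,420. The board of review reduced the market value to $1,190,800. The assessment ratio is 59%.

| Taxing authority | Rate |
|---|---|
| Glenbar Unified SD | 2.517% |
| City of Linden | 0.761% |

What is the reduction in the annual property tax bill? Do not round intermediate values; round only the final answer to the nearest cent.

$2,139.41

Old assessed value = $1,301,420 × 0.59 = $767,837.8
New assessed value = $1,190,800 × 0.59 = $702,572
Combined rate = 0.02517 + 0.00761 = 0.03278
Old tax = $767,837.8 × 0.03278 = $25,169.723084
New tax = $702,572 × 0.03278 = $23,030.31016
Reduction = $25,169.723084 − $23,030.31016 = $2,139.412924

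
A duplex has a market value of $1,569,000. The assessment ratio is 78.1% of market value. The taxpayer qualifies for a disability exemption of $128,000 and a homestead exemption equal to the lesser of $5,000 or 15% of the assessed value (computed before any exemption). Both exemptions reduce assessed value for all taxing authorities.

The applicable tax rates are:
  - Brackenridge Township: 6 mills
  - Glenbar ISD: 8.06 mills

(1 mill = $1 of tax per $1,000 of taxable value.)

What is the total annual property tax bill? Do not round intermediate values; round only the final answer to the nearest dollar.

Assessed value = $1,569,000 × 0.781 = $1,225,389
Homestead exemption = min($5,000, 15% × $1,225,389) = min($5,000, $183,808.35) = $5,000 (dollar cap binds)
Taxable value = $1,225,389 − $128,000 − $5,000 = $1,092,389
Brackenridge Township: $1,092,389 × 0.006 = $6,554.334
Glenbar ISD: $1,092,389 × 0.00806 = $8,804.65534
Total = $15,358.98934

$15,359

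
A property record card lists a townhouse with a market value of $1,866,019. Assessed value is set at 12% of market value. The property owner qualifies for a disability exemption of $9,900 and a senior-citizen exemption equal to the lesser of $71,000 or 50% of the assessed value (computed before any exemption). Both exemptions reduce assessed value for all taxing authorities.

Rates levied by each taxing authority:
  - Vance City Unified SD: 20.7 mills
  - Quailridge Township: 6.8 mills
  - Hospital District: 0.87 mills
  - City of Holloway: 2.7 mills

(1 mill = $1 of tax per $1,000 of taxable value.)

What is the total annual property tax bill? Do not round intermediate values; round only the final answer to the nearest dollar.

Assessed value = $1,866,019 × 0.12 = $223,922.28
Senior-citizen exemption = min($71,000, 50% × $223,922.28) = min($71,000, $111,961.14) = $71,000 (dollar cap binds)
Taxable value = $223,922.28 − $9,900 − $71,000 = $143,022.28
Vance City Unified SD: $143,022.28 × 0.0207 = $2,960.561196
Quailridge Township: $143,022.28 × 0.0068 = $972.551504
Hospital District: $143,022.28 × 0.00087 = $124.4293836
City of Holloway: $143,022.28 × 0.0027 = $386.160156
Total = $4,443.7022396

$4,444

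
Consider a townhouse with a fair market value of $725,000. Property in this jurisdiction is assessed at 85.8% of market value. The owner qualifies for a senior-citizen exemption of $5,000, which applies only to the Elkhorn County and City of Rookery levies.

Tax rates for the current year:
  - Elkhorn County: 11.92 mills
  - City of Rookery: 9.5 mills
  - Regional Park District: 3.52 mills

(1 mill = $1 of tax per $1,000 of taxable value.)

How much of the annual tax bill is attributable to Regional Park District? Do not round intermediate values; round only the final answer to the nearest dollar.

Assessed value = $725,000 × 0.858 = $622,050
Regional Park District taxable value = $622,050 (exemption does not apply)
Regional Park District levy = $622,050 × 0.00352 = $2,189.616

$2,190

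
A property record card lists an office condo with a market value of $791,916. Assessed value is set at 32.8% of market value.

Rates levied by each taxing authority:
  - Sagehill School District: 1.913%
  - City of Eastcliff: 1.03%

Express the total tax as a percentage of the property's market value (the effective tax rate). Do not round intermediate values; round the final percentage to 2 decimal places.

0.97%

Assessed value = $791,916 × 0.328 = $259,748.448
Sagehill School District: $259,748.448 × 0.01913 = $4,968.98781024
City of Eastcliff: $259,748.448 × 0.0103 = $2,675.4090144
Total tax = $7,644.39682464
Effective rate = $7,644.39682464 ÷ $791,916 = 0.97% of market value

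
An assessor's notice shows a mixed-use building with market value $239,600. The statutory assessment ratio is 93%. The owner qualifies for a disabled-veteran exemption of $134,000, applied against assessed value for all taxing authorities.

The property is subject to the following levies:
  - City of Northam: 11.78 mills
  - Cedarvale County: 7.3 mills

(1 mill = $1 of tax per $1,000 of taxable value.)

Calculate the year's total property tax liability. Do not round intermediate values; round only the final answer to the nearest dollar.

Assessed value = $239,600 × 0.93 = $222,828
Taxable value = $222,828 − $134,000 = $88,828
City of Northam: $88,828 × 0.01178 = $1,046.39384
Cedarvale County: $88,828 × 0.0073 = $648.4444
Total = $1,046.39384 + $648.4444 = $1,694.83824

$1,695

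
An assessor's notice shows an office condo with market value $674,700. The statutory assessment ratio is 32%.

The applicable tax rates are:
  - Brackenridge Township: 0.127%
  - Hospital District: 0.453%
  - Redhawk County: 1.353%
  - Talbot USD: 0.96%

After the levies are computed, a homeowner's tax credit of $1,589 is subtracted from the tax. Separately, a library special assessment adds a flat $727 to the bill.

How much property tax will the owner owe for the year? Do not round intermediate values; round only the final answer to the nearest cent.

Assessed value = $674,700 × 0.32 = $215,904
Brackenridge Township: $215,904 × 0.00127 = $274.19808
Hospital District: $215,904 × 0.00453 = $978.04512
Redhawk County: $215,904 × 0.01353 = $2,921.18112
Talbot USD: $215,904 × 0.0096 = $2,072.6784
Levies subtotal = $6,246.10272
After credit = $6,246.10272 − $1,589 = $4,657.10272
Total = $4,657.10272 + $727 = $5,384.10272

$5,384.10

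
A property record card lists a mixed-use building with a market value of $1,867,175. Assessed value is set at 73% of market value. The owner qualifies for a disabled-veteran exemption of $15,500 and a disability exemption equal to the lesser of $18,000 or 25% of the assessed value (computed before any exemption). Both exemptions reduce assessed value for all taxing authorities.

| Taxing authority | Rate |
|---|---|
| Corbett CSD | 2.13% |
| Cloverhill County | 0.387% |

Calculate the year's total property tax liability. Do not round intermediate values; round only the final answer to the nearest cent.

$33,464.47

Assessed value = $1,867,175 × 0.73 = $1,363,037.75
Disability exemption = min($18,000, 25% × $1,363,037.75) = min($18,000, $340,759.4375) = $18,000 (dollar cap binds)
Taxable value = $1,363,037.75 − $15,500 − $18,000 = $1,329,537.75
Corbett CSD: $1,329,537.75 × 0.0213 = $28,319.154075
Cloverhill County: $1,329,537.75 × 0.00387 = $5,145.3110925
Total = $33,464.4651675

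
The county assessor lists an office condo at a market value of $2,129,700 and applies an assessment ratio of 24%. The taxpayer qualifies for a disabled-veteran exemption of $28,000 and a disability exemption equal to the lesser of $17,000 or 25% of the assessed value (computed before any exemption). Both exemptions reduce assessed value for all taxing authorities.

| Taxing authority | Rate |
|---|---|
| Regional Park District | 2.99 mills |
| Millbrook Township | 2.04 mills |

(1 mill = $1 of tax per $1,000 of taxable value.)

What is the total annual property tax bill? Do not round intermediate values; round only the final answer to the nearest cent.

Assessed value = $2,129,700 × 0.24 = $511,128
Disability exemption = min($17,000, 25% × $511,128) = min($17,000, $127,782) = $17,000 (dollar cap binds)
Taxable value = $511,128 − $28,000 − $17,000 = $466,128
Regional Park District: $466,128 × 0.00299 = $1,393.72272
Millbrook Township: $466,128 × 0.00204 = $950.90112
Total = $2,344.62384

$2,344.62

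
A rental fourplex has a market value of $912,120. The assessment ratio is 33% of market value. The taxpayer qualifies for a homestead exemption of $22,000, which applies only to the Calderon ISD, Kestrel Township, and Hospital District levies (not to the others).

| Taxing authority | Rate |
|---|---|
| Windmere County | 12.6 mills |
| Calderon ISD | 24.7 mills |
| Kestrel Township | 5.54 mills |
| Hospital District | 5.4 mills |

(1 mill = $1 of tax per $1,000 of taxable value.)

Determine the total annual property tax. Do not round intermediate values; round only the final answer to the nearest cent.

Assessed value = $912,120 × 0.33 = $300,999.6
Windmere County: $300,999.6 × 0.0126 = $3,792.59496
Calderon ISD: ($300,999.6 − $22,000) × 0.0247 = $278,999.6 × 0.0247 = $6,891.29012
Kestrel Township: ($300,999.6 − $22,000) × 0.00554 = $278,999.6 × 0.00554 = $1,545.657784
Hospital District: ($300,999.6 − $22,000) × 0.0054 = $278,999.6 × 0.0054 = $1,506.59784
Total = $13,736.140704

$13,736.14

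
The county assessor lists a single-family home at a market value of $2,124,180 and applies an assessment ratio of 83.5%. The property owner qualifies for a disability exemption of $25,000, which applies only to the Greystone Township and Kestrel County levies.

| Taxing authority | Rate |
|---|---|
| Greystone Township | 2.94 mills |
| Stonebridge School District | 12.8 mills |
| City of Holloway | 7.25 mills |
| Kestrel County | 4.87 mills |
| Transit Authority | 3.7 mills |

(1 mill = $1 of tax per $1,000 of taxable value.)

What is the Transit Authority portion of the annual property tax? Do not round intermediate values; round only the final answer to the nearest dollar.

Assessed value = $2,124,180 × 0.835 = $1,773,690.3
Transit Authority taxable value = $1,773,690.3 (exemption does not apply)
Transit Authority levy = $1,773,690.3 × 0.0037 = $6,562.65411

$6,563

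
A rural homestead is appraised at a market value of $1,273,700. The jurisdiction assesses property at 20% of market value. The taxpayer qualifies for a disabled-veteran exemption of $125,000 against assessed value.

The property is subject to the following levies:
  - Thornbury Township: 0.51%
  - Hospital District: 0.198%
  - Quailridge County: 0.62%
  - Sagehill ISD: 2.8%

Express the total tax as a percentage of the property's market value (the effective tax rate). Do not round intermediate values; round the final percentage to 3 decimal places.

Assessed value = $1,273,700 × 0.2 = $254,740
Taxable value = $254,740 − $125,000 = $129,740
Thornbury Township: $129,740 × 0.0051 = $661.674
Hospital District: $129,740 × 0.00198 = $256.8852
Quailridge County: $129,740 × 0.0062 = $804.388
Sagehill ISD: $129,740 × 0.028 = $3,632.72
Total tax = $5,355.6672
Effective rate = $5,355.6672 ÷ $1,273,700 = 0.420% of market value

0.420%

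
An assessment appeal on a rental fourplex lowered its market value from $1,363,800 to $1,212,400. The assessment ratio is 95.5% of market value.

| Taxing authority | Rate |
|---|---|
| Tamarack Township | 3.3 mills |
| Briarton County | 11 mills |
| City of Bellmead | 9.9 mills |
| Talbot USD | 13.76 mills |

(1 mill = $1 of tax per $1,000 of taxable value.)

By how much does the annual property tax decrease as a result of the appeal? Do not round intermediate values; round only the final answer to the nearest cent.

Old assessed value = $1,363,800 × 0.955 = $1,302,429
New assessed value = $1,212,400 × 0.955 = $1,157,842
Combined rate = 0.0033 + 0.011 + 0.0099 + 0.01376 = 0.03796
Old tax = $1,302,429 × 0.03796 = $49,440.20484
New tax = $1,157,842 × 0.03796 = $43,951.68232
Reduction = $49,440.20484 − $43,951.68232 = $5,488.52252

$5,488.52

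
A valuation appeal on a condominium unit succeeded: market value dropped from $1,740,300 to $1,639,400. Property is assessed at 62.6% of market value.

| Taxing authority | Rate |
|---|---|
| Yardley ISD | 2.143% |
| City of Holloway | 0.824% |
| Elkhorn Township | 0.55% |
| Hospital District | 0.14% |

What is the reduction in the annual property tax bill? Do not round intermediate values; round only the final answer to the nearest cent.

$2,309.89

Old assessed value = $1,740,300 × 0.626 = $1,089,427.8
New assessed value = $1,639,400 × 0.626 = $1,026,264.4
Combined rate = 0.02143 + 0.00824 + 0.0055 + 0.0014 = 0.03657
Old tax = $1,089,427.8 × 0.03657 = $39,840.374646
New tax = $1,026,264.4 × 0.03657 = $37,530.489108
Reduction = $39,840.374646 − $37,530.489108 = $2,309.885538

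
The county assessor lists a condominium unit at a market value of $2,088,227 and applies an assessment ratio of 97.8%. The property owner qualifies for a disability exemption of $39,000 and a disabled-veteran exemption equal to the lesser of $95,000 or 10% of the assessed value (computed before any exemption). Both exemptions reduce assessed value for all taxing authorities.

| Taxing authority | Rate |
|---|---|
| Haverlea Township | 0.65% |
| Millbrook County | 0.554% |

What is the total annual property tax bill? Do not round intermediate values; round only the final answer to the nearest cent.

Assessed value = $2,088,227 × 0.978 = $2,042,286.006
Disabled-veteran exemption = min($95,000, 10% × $2,042,286.006) = min($95,000, $204,228.6006) = $95,000 (dollar cap binds)
Taxable value = $2,042,286.006 − $39,000 − $95,000 = $1,908,286.006
Haverlea Township: $1,908,286.006 × 0.0065 = $12,403.859039
Millbrook County: $1,908,286.006 × 0.00554 = $10,571.90447324
Total = $22,975.76351224

$22,975.76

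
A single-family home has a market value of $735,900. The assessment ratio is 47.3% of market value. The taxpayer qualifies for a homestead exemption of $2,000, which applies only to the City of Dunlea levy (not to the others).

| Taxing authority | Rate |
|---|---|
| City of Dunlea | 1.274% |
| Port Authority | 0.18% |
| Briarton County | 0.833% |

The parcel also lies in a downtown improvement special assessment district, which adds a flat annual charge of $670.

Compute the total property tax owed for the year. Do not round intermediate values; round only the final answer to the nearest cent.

Assessed value = $735,900 × 0.473 = $348,080.7
City of Dunlea: ($348,080.7 − $2,000) × 0.01274 = $346,080.7 × 0.01274 = $4,409.068118
Port Authority: $348,080.7 × 0.0018 = $626.54526
Briarton County: $348,080.7 × 0.00833 = $2,899.512231
Levies subtotal = $7,935.125609
Total = $7,935.125609 + $670 = $8,605.125609

$8,605.13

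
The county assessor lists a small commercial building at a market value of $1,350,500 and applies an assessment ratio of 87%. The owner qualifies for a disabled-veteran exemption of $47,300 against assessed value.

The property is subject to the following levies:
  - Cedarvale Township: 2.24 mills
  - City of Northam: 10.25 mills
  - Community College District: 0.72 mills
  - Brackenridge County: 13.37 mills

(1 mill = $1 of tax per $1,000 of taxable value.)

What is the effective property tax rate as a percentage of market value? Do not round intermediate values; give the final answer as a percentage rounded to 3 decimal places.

Assessed value = $1,350,500 × 0.87 = $1,174,935
Taxable value = $1,174,935 − $47,300 = $1,127,635
Cedarvale Township: $1,127,635 × 0.00224 = $2,525.9024
City of Northam: $1,127,635 × 0.01025 = $11,558.25875
Community College District: $1,127,635 × 0.00072 = $811.8972
Brackenridge County: $1,127,635 × 0.01337 = $15,076.47995
Total tax = $29,972.5383
Effective rate = $29,972.5383 ÷ $1,350,500 = 2.219% of market value

2.219%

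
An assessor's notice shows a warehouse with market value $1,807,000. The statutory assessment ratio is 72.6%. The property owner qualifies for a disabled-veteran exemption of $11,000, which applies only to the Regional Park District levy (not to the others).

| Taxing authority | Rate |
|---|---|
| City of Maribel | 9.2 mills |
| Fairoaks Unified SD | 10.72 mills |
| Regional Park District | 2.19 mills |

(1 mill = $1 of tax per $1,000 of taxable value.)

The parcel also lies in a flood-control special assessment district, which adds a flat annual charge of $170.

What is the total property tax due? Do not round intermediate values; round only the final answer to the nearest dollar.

$29,152

Assessed value = $1,807,000 × 0.726 = $1,311,882
City of Maribel: $1,311,882 × 0.0092 = $12,069.3144
Fairoaks Unified SD: $1,311,882 × 0.01072 = $14,063.37504
Regional Park District: ($1,311,882 − $11,000) × 0.00219 = $1,300,882 × 0.00219 = $2,848.93158
Levies subtotal = $28,981.62102
Total = $28,981.62102 + $170 = $29,151.62102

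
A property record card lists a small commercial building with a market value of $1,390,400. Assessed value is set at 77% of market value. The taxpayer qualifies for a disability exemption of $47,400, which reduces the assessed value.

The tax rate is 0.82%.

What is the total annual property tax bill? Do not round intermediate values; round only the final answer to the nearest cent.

$8,390.31

Assessed value = $1,390,400 × 0.77 = $1,070,608
Taxable value = $1,070,608 − $47,400 = $1,023,208
Tax = $1,023,208 × 0.0082 = $8,390.3056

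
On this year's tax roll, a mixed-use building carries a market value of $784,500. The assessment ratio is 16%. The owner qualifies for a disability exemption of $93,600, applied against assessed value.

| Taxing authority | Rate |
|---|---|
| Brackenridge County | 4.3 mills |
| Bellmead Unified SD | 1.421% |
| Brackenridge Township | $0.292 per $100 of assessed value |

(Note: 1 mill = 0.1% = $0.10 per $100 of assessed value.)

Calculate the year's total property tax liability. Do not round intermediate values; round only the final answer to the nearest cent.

Assessed value = $784,500 × 0.16 = $125,520
Taxable value = $125,520 − $93,600 = $31,920
Brackenridge County: $31,920 × 0.0043 = $137.256
Bellmead Unified SD: $31,920 × 0.01421 = $453.5832
Brackenridge Township: $31,920 × 0.00292 = $93.2064
Total = $684.0456

$684.05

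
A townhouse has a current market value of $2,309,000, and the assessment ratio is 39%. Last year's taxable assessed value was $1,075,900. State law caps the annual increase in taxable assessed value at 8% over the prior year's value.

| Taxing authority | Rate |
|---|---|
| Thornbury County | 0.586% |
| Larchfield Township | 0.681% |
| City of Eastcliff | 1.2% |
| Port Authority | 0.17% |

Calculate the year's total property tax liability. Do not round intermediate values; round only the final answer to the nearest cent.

Uncapped assessed value = $2,309,000 × 0.39 = $900,510
Cap limit = $1,075,900 × 1.08 = $1,161,972
Taxable assessed value = min($900,510, $1,161,972) = $900,510 (cap does not bind)
Thornbury County: $900,510 × 0.00586 = $5,276.9886
Larchfield Township: $900,510 × 0.00681 = $6,132.4731
City of Eastcliff: $900,510 × 0.012 = $10,806.12
Port Authority: $900,510 × 0.0017 = $1,530.867
Total = $23,746.4487

$23,746.45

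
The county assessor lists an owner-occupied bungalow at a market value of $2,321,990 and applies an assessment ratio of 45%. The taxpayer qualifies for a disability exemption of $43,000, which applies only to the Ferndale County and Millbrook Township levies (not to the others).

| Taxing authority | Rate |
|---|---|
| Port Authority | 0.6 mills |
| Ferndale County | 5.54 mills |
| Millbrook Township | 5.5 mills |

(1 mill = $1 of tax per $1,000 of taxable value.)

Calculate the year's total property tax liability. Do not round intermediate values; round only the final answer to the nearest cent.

$11,687.86

Assessed value = $2,321,990 × 0.45 = $1,044,895.5
Port Authority: $1,044,895.5 × 0.0006 = $626.9373
Ferndale County: ($1,044,895.5 − $43,000) × 0.00554 = $1,001,895.5 × 0.00554 = $5,550.50107
Millbrook Township: ($1,044,895.5 − $43,000) × 0.0055 = $1,001,895.5 × 0.0055 = $5,510.42525
Total = $11,687.86362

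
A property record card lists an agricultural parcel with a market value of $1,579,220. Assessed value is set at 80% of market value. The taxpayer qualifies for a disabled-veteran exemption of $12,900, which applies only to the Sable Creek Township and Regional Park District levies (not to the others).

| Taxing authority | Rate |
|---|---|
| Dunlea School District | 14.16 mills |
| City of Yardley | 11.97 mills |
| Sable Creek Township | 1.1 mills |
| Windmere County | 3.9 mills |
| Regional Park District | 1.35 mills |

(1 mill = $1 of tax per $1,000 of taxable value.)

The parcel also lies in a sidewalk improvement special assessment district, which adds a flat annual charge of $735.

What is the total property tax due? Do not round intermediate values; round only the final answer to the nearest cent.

Assessed value = $1,579,220 × 0.8 = $1,263,376
Dunlea School District: $1,263,376 × 0.01416 = $17,889.40416
City of Yardley: $1,263,376 × 0.01197 = $15,122.61072
Sable Creek Township: ($1,263,376 − $12,900) × 0.0011 = $1,250,476 × 0.0011 = $1,375.5236
Windmere County: $1,263,376 × 0.0039 = $4,927.1664
Regional Park District: ($1,263,376 − $12,900) × 0.00135 = $1,250,476 × 0.00135 = $1,688.1426
Levies subtotal = $41,002.84748
Total = $41,002.84748 + $735 = $41,737.84748

$41,737.85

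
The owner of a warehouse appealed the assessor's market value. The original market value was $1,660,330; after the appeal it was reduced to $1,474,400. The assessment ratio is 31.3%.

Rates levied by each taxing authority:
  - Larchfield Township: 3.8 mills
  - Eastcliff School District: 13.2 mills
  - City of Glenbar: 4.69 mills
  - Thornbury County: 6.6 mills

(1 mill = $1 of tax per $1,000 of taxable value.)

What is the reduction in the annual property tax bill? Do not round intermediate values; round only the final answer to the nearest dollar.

$1,646

Old assessed value = $1,660,330 × 0.313 = $519,683.29
New assessed value = $1,474,400 × 0.313 = $461,487.2
Combined rate = 0.0038 + 0.0132 + 0.00469 + 0.0066 = 0.02829
Old tax = $519,683.29 × 0.02829 = $14,701.8402741
New tax = $461,487.2 × 0.02829 = $13,055.472888
Reduction = $14,701.8402741 − $13,055.472888 = $1,646.3673861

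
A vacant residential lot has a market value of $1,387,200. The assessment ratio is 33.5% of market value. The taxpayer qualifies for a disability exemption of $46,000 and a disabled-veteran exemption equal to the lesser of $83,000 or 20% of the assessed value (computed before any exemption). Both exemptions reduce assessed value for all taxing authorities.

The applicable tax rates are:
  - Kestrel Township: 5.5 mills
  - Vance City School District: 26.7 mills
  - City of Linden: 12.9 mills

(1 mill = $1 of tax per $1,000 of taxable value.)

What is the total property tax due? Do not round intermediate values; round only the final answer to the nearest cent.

Assessed value = $1,387,200 × 0.335 = $464,712
Disabled-veteran exemption = min($83,000, 20% × $464,712) = min($83,000, $92,942.4) = $83,000 (dollar cap binds)
Taxable value = $464,712 − $46,000 − $83,000 = $335,712
Kestrel Township: $335,712 × 0.0055 = $1,846.416
Vance City School District: $335,712 × 0.0267 = $8,963.5104
City of Linden: $335,712 × 0.0129 = $4,330.6848
Total = $15,140.6112

$15,140.61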